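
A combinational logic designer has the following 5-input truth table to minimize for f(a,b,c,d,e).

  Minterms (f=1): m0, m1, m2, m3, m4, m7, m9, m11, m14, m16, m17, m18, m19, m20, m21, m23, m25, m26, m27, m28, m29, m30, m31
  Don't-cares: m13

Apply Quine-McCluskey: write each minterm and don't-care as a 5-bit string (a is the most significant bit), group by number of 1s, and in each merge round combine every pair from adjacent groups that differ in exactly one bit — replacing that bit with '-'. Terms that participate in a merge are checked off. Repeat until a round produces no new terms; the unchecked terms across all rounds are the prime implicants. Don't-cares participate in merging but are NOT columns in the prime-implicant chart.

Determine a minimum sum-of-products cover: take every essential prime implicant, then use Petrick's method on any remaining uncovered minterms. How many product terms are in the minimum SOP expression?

7

size-2^0 implicants → 00000(✓)  00001(✓)  00010(✓)  00011(✓)  00100(✓)  00111(✓)  01001(✓)  01011(✓)  01101(✓)  01110(✓)  10000(✓)  10001(✓)  10010(✓)  10011(✓)  10100(✓)  10101(✓)  10111(✓)  11001(✓)  11010(✓)  11011(✓)  11100(✓)  11101(✓)  11110(✓)  11111(✓)
size-2^1 implicants → -0000(✓)  -0001(✓)  -0010(✓)  -0011(✓)  -0100(✓)  -0111(✓)  -1001(✓)  -1011(✓)  -1101(✓)  -1110  0-001(✓)  0-011(✓)  00-00(✓)  00-11(✓)  000-0(✓)  000-1(✓)  0000-(✓)  0001-(✓)  01-01(✓)  010-1(✓)  1-001(✓)  1-010(✓)  1-011(✓)  1-100(✓)  1-101(✓)  1-111(✓)  10-00(✓)  10-01(✓)  10-11(✓)  100-0(✓)  100-1(✓)  1000-(✓)  1001-(✓)  101-1(✓)  1010-(✓)  11-01(✓)  11-10(✓)  11-11(✓)  110-1(✓)  1101-(✓)  111-0(✓)  111-1(✓)  1110-(✓)  1111-(✓)
size-2^2 implicants → --001(✓)  --011(✓)  -0-00  -0-11  -00-0(✓)  -00-1(✓)  -000-(✓)  -001-(✓)  -1-01  -10-1(✓)  0-0-1(✓)  000--(✓)  1--01(✓)  1--11(✓)  1-0-1(✓)  1-01-  1-1-1(✓)  1-10-  10--1(✓)  10-0-  100--(✓)  11--1(✓)  11-1-  111--
size-2^3 implicants → --0-1  -00--  1---1
Unchecked terms (primes): --0-1, -0-00, -0-11, -00--, -1-01, -1110, 1---1, 1-01-, 1-10-, 10-0-, 11-1-, 111--
Minterm coverage:
  m0 ⊆ -0-00,-00--
  m1 ⊆ --0-1,-00--
  m2 ⊆ -00-- [E]
  m3 ⊆ --0-1,-0-11,-00--
  m4 ⊆ -0-00 [E]
  m7 ⊆ -0-11 [E]
  m9 ⊆ --0-1,-1-01
  m11 ⊆ --0-1 [E]
  m14 ⊆ -1110 [E]
  m16 ⊆ -0-00,-00--,10-0-
  m17 ⊆ --0-1,-00--,1---1,10-0-
  m18 ⊆ -00--,1-01-
  m19 ⊆ --0-1,-0-11,-00--,1---1,1-01-
  m20 ⊆ -0-00,1-10-,10-0-
  m21 ⊆ 1---1,1-10-,10-0-
  m23 ⊆ -0-11,1---1
  m25 ⊆ --0-1,-1-01,1---1
  m26 ⊆ 1-01-,11-1-
  m27 ⊆ --0-1,1---1,1-01-,11-1-
  m28 ⊆ 1-10-,111--
  m29 ⊆ -1-01,1---1,1-10-,111--
  m30 ⊆ -1110,11-1-,111--
  m31 ⊆ 1---1,11-1-,111--
E = {--0-1, -0-00, -0-11, -00--, -1110}
Petrick residual → 1-10-, 11-1-
Cover = c'e + b'd'e' + b'de + b'c' + bcde' + acd' + abd  |cover|=7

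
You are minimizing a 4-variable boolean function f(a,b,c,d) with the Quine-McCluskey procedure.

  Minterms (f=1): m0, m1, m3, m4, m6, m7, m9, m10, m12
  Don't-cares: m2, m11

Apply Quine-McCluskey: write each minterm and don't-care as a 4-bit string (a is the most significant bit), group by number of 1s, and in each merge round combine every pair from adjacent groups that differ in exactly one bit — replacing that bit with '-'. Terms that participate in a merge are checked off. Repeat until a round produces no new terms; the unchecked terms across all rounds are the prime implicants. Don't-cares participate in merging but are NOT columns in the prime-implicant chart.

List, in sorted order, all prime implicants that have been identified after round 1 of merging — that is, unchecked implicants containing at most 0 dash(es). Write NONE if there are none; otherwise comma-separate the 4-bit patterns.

NONE

size-2^0 implicants → 0000(✓)  0001(✓)  0010(✓)  0011(✓)  0100(✓)  0110(✓)  0111(✓)  1001(✓)  1010(✓)  1011(✓)  1100(✓)
size-2^1 implicants → -001(✓)  -010(✓)  -011(✓)  -100  0-00(✓)  0-10(✓)  0-11(✓)  00-0(✓)  00-1(✓)  000-(✓)  001-(✓)  01-0(✓)  011-(✓)  10-1(✓)  101-(✓)
size-2^2 implicants → -0-1  -01-  0--0  0-1-  00--
Unchecked terms (primes): -0-1, -01-, -100, 0--0, 0-1-, 00--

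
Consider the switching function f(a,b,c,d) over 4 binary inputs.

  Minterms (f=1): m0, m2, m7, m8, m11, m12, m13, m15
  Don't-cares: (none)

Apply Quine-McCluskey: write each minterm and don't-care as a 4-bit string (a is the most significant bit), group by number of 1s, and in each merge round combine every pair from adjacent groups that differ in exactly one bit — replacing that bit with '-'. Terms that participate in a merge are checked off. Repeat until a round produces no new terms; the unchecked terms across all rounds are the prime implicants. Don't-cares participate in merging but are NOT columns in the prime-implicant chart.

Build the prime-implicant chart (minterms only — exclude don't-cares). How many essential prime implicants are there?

size-2^0 implicants → 0000(✓)  0010(✓)  0111(✓)  1000(✓)  1011(✓)  1100(✓)  1101(✓)  1111(✓)
size-2^1 implicants → -000  -111  00-0  1-00  1-11  11-1  110-
Unchecked terms (primes): -000, -111, 00-0, 1-00, 1-11, 11-1, 110-
Minterm coverage:
  m0 ⊆ -000,00-0
  m2 ⊆ 00-0 [E]
  m7 ⊆ -111 [E]
  m8 ⊆ -000,1-00
  m11 ⊆ 1-11 [E]
  m12 ⊆ 1-00,110-
  m13 ⊆ 11-1,110-
  m15 ⊆ -111,1-11,11-1
E = {-111, 00-0, 1-11}

3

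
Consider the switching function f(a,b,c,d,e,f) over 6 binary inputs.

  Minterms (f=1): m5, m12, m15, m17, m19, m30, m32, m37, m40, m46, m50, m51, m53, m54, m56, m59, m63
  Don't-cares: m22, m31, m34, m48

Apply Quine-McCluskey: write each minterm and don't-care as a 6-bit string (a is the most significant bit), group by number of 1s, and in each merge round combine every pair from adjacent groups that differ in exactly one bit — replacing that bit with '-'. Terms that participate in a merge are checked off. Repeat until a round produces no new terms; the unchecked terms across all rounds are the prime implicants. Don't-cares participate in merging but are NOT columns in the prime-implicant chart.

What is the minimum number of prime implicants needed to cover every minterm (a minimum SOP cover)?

size-2^0 implicants → 000101(✓)  001100  001111(✓)  010001(✓)  010011(✓)  010110(✓)  011110(✓)  011111(✓)  100000(✓)  100010(✓)  100101(✓)  101000(✓)  101110  110000(✓)  110010(✓)  110011(✓)  110101(✓)  110110(✓)  111000(✓)  111011(✓)  111111(✓)
size-2^1 implicants → -00101  -10011  -10110  -11111  0-1111  01-110  0100-1  01111-  1-0000(✓)  1-0010(✓)  1-0101  1-1000(✓)  10-000(✓)  1000-0(✓)  11-000(✓)  11-011  110-10  1100-0(✓)  11001-  111-11
size-2^2 implicants → 1--000  1-00-0
Unchecked terms (primes): -00101, -10011, -10110, -11111, 0-1111, 001100, 01-110, 0100-1, 01111-, 1--000, 1-00-0, 1-0101, 101110, 11-011, 110-10, 11001-, 111-11
Minterm coverage:
  m5 ⊆ -00101 [E]
  m12 ⊆ 001100 [E]
  m15 ⊆ 0-1111 [E]
  m17 ⊆ 0100-1 [E]
  m19 ⊆ -10011,0100-1
  m30 ⊆ 01-110,01111-
  m32 ⊆ 1--000,1-00-0
  m37 ⊆ -00101,1-0101
  m40 ⊆ 1--000 [E]
  m46 ⊆ 101110 [E]
  m50 ⊆ 1-00-0,110-10,11001-
  m51 ⊆ -10011,11-011,11001-
  m53 ⊆ 1-0101 [E]
  m54 ⊆ -10110,110-10
  m56 ⊆ 1--000 [E]
  m59 ⊆ 11-011,111-11
  m63 ⊆ -11111,111-11
E = {-00101, 0-1111, 001100, 0100-1, 1--000, 1-0101, 101110}
Petrick residual → -10011, 01-110, 110-10, 111-11
Cover = b'c'de'f + bc'd'ef + a'cdef + a'b'cde'f' + a'bdef' + a'bc'd'f + ad'e'f' + ac'de'f + ab'cdef' + abc'ef' + abcef  |cover|=11

11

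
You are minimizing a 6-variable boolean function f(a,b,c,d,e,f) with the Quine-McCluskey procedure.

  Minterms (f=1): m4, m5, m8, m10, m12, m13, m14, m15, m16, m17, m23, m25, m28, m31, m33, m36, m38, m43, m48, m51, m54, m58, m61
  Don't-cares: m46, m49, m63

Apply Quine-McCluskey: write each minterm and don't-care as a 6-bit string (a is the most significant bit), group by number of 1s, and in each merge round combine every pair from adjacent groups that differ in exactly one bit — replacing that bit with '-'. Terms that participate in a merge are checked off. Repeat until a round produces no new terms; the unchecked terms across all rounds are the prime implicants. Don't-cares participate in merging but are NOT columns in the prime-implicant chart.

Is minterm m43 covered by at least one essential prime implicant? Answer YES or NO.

YES

[col 0] 000100*, 000101*, 001000*, 001010*, 001100*, 001101*, 001110*, 001111*, 010000*, 010001*, 010111*, 011001*, 011100*, 011111*, 100001*, 100100*, 100110*, 101011, 101110*, 110000*, 110001*, 110011*, 110110*, 111010, 111101*, 111111*
[col 1] -00100, -01110, -10000*, -10001*, -11111, 0-1100, 0-1111, 00-100*, 00-101*, 00010-*, 001-00*, 001-10*, 0010-0*, 0011-0*, 0011-1*, 00110-*, 00111-*, 01-001, 01-111, 01000-*, 1-0001, 1-0110, 10-110, 1001-0, 1100-1, 11000-*, 1111-1
[col 2] -1000-, 00-10-, 001--0, 0011--
Prime implicants: -00100, -01110, -1000-, -11111, 0-1100, 0-1111, 00-10-, 001--0, 0011--, 01-001, 01-111, 1-0001, 1-0110, 10-110, 1001-0, 101011, 1100-1, 111010, 1111-1
PI chart (minterm → PIs covering it):
  4 | -00100,00-10-
  5 | 00-10-  (sole → essential)
  8 | 001--0  (sole → essential)
  10 | 001--0  (sole → essential)
  12 | 0-1100,00-10-,001--0,0011--
  13 | 00-10-,0011--
  14 | -01110,001--0,0011--
  15 | 0-1111,0011--
  16 | -1000-  (sole → essential)
  17 | -1000-,01-001
  23 | 01-111  (sole → essential)
  25 | 01-001  (sole → essential)
  28 | 0-1100  (sole → essential)
  31 | -11111,0-1111,01-111
  33 | 1-0001  (sole → essential)
  36 | -00100,1001-0
  38 | 1-0110,10-110,1001-0
  43 | 101011  (sole → essential)
  48 | -1000-  (sole → essential)
  51 | 1100-1  (sole → essential)
  54 | 1-0110  (sole → essential)
  58 | 111010  (sole → essential)
  61 | 1111-1  (sole → essential)
Essential prime implicants: -1000-, 0-1100, 00-10-, 001--0, 01-001, 01-111, 1-0001, 1-0110, 101011, 1100-1, 111010, 1111-1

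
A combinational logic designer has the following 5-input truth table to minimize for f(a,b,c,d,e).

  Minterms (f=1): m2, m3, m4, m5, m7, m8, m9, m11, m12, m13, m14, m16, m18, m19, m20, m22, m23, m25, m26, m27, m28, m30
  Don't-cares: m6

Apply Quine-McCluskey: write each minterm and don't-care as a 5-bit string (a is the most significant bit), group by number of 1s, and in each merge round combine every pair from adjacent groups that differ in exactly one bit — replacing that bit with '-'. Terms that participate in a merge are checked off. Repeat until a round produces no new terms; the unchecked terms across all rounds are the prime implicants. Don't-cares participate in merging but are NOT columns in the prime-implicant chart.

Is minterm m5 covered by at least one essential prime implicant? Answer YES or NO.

NO

[col 0] 00010*, 00011*, 00100*, 00101*, 00110*, 00111*, 01000*, 01001*, 01011*, 01100*, 01101*, 01110*, 10000*, 10010*, 10011*, 10100*, 10110*, 10111*, 11001*, 11010*, 11011*, 11100*, 11110*
[col 1] -0010*, -0011*, -0100*, -0110*, -0111*, -1001*, -1011*, -1100*, -1110*, 0-011*, 0-100*, 0-101*, 0-110*, 00-10*, 00-11*, 0001-*, 001-0*, 001-1*, 0010-*, 0011-*, 01-00*, 01-01*, 010-1*, 0100-*, 011-0*, 0110-*, 1-010*, 1-011*, 1-100*, 1-110*, 10-00*, 10-10*, 10-11*, 100-0*, 1001-*, 101-0*, 1011-*, 11-10*, 110-1*, 1101-*, 111-0*
[col 2] --011, --100*, --110*, -0-10*, -0-11*, -001-*, -01-0*, -011-*, -10-1, -11-0*, 0-1-0*, 0-10-, 00-1-*, 001--, 01-0-, 1--10, 1-01-, 1-1-0*, 10--0, 10-1-*
[col 3] --1-0, -0-1-
Prime implicants: --011, --1-0, -0-1-, -10-1, 0-10-, 001--, 01-0-, 1--10, 1-01-, 10--0
PI chart (minterm → PIs covering it):
  2 | -0-1-  (sole → essential)
  3 | --011,-0-1-
  4 | --1-0,0-10-,001--
  5 | 0-10-,001--
  7 | -0-1-,001--
  8 | 01-0-  (sole → essential)
  9 | -10-1,01-0-
  11 | --011,-10-1
  12 | --1-0,0-10-,01-0-
  13 | 0-10-,01-0-
  14 | --1-0  (sole → essential)
  16 | 10--0  (sole → essential)
  18 | -0-1-,1--10,1-01-,10--0
  19 | --011,-0-1-,1-01-
  20 | --1-0,10--0
  22 | --1-0,-0-1-,1--10,10--0
  23 | -0-1-  (sole → essential)
  25 | -10-1  (sole → essential)
  26 | 1--10,1-01-
  27 | --011,-10-1,1-01-
  28 | --1-0  (sole → essential)
  30 | --1-0,1--10
Essential prime implicants: --1-0, -0-1-, -10-1, 01-0-, 10--0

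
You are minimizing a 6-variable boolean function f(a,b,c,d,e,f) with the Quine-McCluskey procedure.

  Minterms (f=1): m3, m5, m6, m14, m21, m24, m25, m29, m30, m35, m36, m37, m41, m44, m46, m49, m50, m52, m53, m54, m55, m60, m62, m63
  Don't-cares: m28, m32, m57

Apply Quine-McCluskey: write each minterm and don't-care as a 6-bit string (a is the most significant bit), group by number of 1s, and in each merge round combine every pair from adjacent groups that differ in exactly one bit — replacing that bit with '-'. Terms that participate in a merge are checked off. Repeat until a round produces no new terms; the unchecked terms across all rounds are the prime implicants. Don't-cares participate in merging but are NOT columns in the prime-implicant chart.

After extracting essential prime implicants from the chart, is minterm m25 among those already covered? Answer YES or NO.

size-2^0 implicants → 000011(✓)  000101(✓)  000110(✓)  001110(✓)  010101(✓)  011000(✓)  011001(✓)  011100(✓)  011101(✓)  011110(✓)  100000(✓)  100011(✓)  100100(✓)  100101(✓)  101001(✓)  101100(✓)  101110(✓)  110001(✓)  110010(✓)  110100(✓)  110101(✓)  110110(✓)  110111(✓)  111001(✓)  111100(✓)  111110(✓)  111111(✓)
size-2^1 implicants → -00011  -00101(✓)  -01110(✓)  -10101(✓)  -11001  -11100(✓)  -11110(✓)  0-0101(✓)  0-1110(✓)  00-110  01-101  011-00(✓)  011-01(✓)  01100-(✓)  0111-0(✓)  01110-(✓)  1-0100(✓)  1-0101(✓)  1-1001  1-1100(✓)  1-1110(✓)  10-100(✓)  100-00  10010-(✓)  1011-0(✓)  11-001  11-100(✓)  11-110(✓)  11-111(✓)  110-01  110-10  1101-0(✓)  1101-1(✓)  11010-(✓)  11011-(✓)  1111-0(✓)  11111-(✓)
size-2^2 implicants → --0101  --1110  -111-0  011-0-  1--100  1-010-  1-11-0  11-1-0  11-11-  1101--
Unchecked terms (primes): --0101, --1110, -00011, -11001, -111-0, 00-110, 01-101, 011-0-, 1--100, 1-010-, 1-1001, 1-11-0, 100-00, 11-001, 11-1-0, 11-11-, 110-01, 110-10, 1101--
Minterm coverage:
  m3 ⊆ -00011 [E]
  m5 ⊆ --0101 [E]
  m6 ⊆ 00-110 [E]
  m14 ⊆ --1110,00-110
  m21 ⊆ --0101,01-101
  m24 ⊆ 011-0- [E]
  m25 ⊆ -11001,011-0-
  m29 ⊆ 01-101,011-0-
  m30 ⊆ --1110,-111-0
  m35 ⊆ -00011 [E]
  m36 ⊆ 1--100,1-010-,100-00
  m37 ⊆ --0101,1-010-
  m41 ⊆ 1-1001 [E]
  m44 ⊆ 1--100,1-11-0
  m46 ⊆ --1110,1-11-0
  m49 ⊆ 11-001,110-01
  m50 ⊆ 110-10 [E]
  m52 ⊆ 1--100,1-010-,11-1-0,1101--
  m53 ⊆ --0101,1-010-,110-01,1101--
  m54 ⊆ 11-1-0,11-11-,110-10,1101--
  m55 ⊆ 11-11-,1101--
  m60 ⊆ -111-0,1--100,1-11-0,11-1-0
  m62 ⊆ --1110,-111-0,1-11-0,11-1-0,11-11-
  m63 ⊆ 11-11- [E]
E = {--0101, -00011, 00-110, 011-0-, 1-1001, 11-11-, 110-10}

YES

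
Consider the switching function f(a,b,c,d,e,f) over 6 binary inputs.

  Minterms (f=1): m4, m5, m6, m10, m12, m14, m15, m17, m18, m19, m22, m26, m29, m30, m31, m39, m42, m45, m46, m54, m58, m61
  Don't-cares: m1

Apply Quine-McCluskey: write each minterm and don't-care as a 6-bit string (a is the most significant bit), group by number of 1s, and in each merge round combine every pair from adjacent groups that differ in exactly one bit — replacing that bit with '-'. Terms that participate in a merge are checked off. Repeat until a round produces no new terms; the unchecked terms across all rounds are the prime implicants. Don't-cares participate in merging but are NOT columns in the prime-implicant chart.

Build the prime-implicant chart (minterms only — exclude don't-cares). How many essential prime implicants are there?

size-2^0 implicants → 000001(✓)  000100(✓)  000101(✓)  000110(✓)  001010(✓)  001100(✓)  001110(✓)  001111(✓)  010001(✓)  010010(✓)  010011(✓)  010110(✓)  011010(✓)  011101(✓)  011110(✓)  011111(✓)  100111  101010(✓)  101101(✓)  101110(✓)  110110(✓)  111010(✓)  111101(✓)
size-2^1 implicants → -01010(✓)  -01110(✓)  -10110  -11010(✓)  -11101  0-0001  0-0110(✓)  0-1010(✓)  0-1110(✓)  0-1111(✓)  00-100(✓)  00-110(✓)  000-01  0001-0(✓)  00010-  001-10(✓)  0011-0(✓)  00111-(✓)  01-010(✓)  01-110(✓)  010-10(✓)  0100-1  01001-  011-10(✓)  0111-1  01111-(✓)  1-1010(✓)  1-1101  101-10(✓)
size-2^2 implicants → --1010  -01-10  0--110  0-1-10  0-111-  00-1-0  01--10
Unchecked terms (primes): --1010, -01-10, -10110, -11101, 0--110, 0-0001, 0-1-10, 0-111-, 00-1-0, 000-01, 00010-, 01--10, 0100-1, 01001-, 0111-1, 1-1101, 100111
Minterm coverage:
  m4 ⊆ 00-1-0,00010-
  m5 ⊆ 000-01,00010-
  m6 ⊆ 0--110,00-1-0
  m10 ⊆ --1010,-01-10,0-1-10
  m12 ⊆ 00-1-0 [E]
  m14 ⊆ -01-10,0--110,0-1-10,0-111-,00-1-0
  m15 ⊆ 0-111- [E]
  m17 ⊆ 0-0001,0100-1
  m18 ⊆ 01--10,01001-
  m19 ⊆ 0100-1,01001-
  m22 ⊆ -10110,0--110,01--10
  m26 ⊆ --1010,0-1-10,01--10
  m29 ⊆ -11101,0111-1
  m30 ⊆ 0--110,0-1-10,0-111-,01--10
  m31 ⊆ 0-111-,0111-1
  m39 ⊆ 100111 [E]
  m42 ⊆ --1010,-01-10
  m45 ⊆ 1-1101 [E]
  m46 ⊆ -01-10 [E]
  m54 ⊆ -10110 [E]
  m58 ⊆ --1010 [E]
  m61 ⊆ -11101,1-1101
E = {--1010, -01-10, -10110, 0-111-, 00-1-0, 1-1101, 100111}

7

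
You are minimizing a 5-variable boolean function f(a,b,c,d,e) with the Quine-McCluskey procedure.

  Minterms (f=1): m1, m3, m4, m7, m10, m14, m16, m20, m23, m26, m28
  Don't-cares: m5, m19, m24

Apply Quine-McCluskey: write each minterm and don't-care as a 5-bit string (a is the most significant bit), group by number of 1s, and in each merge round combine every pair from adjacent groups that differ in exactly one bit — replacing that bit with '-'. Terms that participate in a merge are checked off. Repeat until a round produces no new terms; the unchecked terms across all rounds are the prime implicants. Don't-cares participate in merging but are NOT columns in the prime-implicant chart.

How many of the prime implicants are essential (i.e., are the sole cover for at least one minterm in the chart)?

[col 0] 00001*, 00011*, 00100*, 00101*, 00111*, 01010*, 01110*, 10000*, 10011*, 10100*, 10111*, 11000*, 11010*, 11100*
[col 1] -0011*, -0100, -0111*, -1010, 00-01*, 00-11*, 000-1*, 001-1*, 0010-, 01-10, 1-000*, 1-100*, 10-00*, 10-11*, 11-00*, 110-0
[col 2] -0-11, 00--1, 1--00
Prime implicants: -0-11, -0100, -1010, 00--1, 0010-, 01-10, 1--00, 110-0
PI chart (minterm → PIs covering it):
  1 | 00--1  (sole → essential)
  3 | -0-11,00--1
  4 | -0100,0010-
  7 | -0-11,00--1
  10 | -1010,01-10
  14 | 01-10  (sole → essential)
  16 | 1--00  (sole → essential)
  20 | -0100,1--00
  23 | -0-11  (sole → essential)
  26 | -1010,110-0
  28 | 1--00  (sole → essential)
Essential prime implicants: -0-11, 00--1, 01-10, 1--00

4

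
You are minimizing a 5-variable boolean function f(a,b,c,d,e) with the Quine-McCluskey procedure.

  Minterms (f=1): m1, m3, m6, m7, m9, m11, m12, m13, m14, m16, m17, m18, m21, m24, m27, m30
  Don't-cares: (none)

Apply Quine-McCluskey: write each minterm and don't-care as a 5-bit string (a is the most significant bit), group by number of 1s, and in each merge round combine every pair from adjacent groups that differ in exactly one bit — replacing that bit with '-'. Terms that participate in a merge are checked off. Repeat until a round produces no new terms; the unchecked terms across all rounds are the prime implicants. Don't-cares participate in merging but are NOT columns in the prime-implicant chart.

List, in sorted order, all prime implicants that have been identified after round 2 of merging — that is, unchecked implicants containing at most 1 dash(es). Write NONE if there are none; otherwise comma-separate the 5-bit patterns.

[col 0] 00001*, 00011*, 00110*, 00111*, 01001*, 01011*, 01100*, 01101*, 01110*, 10000*, 10001*, 10010*, 10101*, 11000*, 11011*, 11110*
[col 1] -0001, -1011, -1110, 0-001*, 0-011*, 0-110, 00-11, 000-1*, 0011-, 01-01, 010-1*, 011-0, 0110-, 1-000, 10-01, 100-0, 1000-
[col 2] 0-0-1
Prime implicants: -0001, -1011, -1110, 0-0-1, 0-110, 00-11, 0011-, 01-01, 011-0, 0110-, 1-000, 10-01, 100-0, 1000-

-0001, -1011, -1110, 0-110, 00-11, 0011-, 01-01, 011-0, 0110-, 1-000, 10-01, 100-0, 1000-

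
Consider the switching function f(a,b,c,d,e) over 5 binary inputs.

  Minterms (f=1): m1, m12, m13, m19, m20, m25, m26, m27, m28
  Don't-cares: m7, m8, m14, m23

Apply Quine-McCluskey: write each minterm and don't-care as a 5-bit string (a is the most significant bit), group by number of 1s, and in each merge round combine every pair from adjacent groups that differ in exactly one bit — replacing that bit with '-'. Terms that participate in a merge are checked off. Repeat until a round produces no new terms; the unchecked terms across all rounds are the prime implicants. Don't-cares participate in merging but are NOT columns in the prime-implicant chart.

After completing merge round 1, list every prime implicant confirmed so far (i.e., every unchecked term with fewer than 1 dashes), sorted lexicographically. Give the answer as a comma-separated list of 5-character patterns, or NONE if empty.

00001

Round 0: 00001 00111✓ 01000✓ 01100✓ 01101✓ 01110✓ 10011✓ 10100✓ 10111✓ 11001✓ 11010✓ 11011✓ 11100✓
Round 1: -0111 -1100 01-00 011-0 0110- 1-011 1-100 10-11 110-1 1101-
PIs = {-0111, -1100, 00001, 01-00, 011-0, 0110-, 1-011, 1-100, 10-11, 110-1, 1101-}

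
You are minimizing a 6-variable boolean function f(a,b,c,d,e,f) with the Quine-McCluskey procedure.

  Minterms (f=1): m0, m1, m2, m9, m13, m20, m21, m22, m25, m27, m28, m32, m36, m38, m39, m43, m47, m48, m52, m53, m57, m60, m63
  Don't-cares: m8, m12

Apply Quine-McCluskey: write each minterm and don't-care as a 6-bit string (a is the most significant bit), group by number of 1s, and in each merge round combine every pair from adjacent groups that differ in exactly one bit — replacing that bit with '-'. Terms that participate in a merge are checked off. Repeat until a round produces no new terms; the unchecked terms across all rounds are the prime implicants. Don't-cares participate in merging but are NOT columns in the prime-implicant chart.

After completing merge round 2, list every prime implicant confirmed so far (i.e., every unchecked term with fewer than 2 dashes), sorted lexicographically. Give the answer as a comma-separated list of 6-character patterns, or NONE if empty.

[col 0] 000000*, 000001*, 000010*, 001000*, 001001*, 001100*, 001101*, 010100*, 010101*, 010110*, 011001*, 011011*, 011100*, 100000*, 100100*, 100110*, 100111*, 101011*, 101111*, 110000*, 110100*, 110101*, 111001*, 111100*, 111111*
[col 1] -00000, -10100*, -10101*, -11001, -11100*, 0-1001, 0-1100, 00-000*, 00-001*, 0000-0, 00000-*, 001-00*, 001-01*, 00100-*, 00110-*, 01-100*, 0101-0, 01010-*, 0110-1, 1-0000*, 1-0100*, 1-1111, 10-111, 100-00*, 1001-0, 10011-, 101-11, 11-100*, 110-00*, 11010-*
[col 2] -1-100, -1010-, 00-00-, 001-0-, 1-0-00
Prime implicants: -00000, -1-100, -1010-, -11001, 0-1001, 0-1100, 00-00-, 0000-0, 001-0-, 0101-0, 0110-1, 1-0-00, 1-1111, 10-111, 1001-0, 10011-, 101-11

-00000, -11001, 0-1001, 0-1100, 0000-0, 0101-0, 0110-1, 1-1111, 10-111, 1001-0, 10011-, 101-11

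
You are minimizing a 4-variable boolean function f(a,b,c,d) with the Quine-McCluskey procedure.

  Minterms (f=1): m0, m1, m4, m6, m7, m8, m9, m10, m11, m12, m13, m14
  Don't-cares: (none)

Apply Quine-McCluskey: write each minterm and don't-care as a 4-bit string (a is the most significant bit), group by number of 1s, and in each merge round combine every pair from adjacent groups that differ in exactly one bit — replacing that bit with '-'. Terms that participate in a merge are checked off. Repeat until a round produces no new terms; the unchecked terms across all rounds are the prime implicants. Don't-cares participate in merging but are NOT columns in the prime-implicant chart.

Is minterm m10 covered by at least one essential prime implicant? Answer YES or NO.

[col 0] 0000*, 0001*, 0100*, 0110*, 0111*, 1000*, 1001*, 1010*, 1011*, 1100*, 1101*, 1110*
[col 1] -000*, -001*, -100*, -110*, 0-00*, 000-*, 01-0*, 011-, 1-00*, 1-01*, 1-10*, 10-0*, 10-1*, 100-*, 101-*, 11-0*, 110-*
[col 2] --00, -00-, -1-0, 1--0, 1-0-, 10--
Prime implicants: --00, -00-, -1-0, 011-, 1--0, 1-0-, 10--
PI chart (minterm → PIs covering it):
  0 | --00,-00-
  1 | -00-  (sole → essential)
  4 | --00,-1-0
  6 | -1-0,011-
  7 | 011-  (sole → essential)
  8 | --00,-00-,1--0,1-0-,10--
  9 | -00-,1-0-,10--
  10 | 1--0,10--
  11 | 10--  (sole → essential)
  12 | --00,-1-0,1--0,1-0-
  13 | 1-0-  (sole → essential)
  14 | -1-0,1--0
Essential prime implicants: -00-, 011-, 1-0-, 10--

YES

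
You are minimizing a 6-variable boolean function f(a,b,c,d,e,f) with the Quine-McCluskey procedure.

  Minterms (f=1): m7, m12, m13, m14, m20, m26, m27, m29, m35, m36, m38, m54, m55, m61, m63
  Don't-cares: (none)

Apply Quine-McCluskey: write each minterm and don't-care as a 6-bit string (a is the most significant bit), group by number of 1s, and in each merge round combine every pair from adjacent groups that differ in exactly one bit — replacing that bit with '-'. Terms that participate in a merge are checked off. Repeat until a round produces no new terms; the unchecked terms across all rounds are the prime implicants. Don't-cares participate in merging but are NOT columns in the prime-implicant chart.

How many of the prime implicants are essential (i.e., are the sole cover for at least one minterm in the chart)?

size-2^0 implicants → 000111  001100(✓)  001101(✓)  001110(✓)  010100  011010(✓)  011011(✓)  011101(✓)  100011  100100(✓)  100110(✓)  110110(✓)  110111(✓)  111101(✓)  111111(✓)
size-2^1 implicants → -11101  0-1101  0011-0  00110-  01101-  1-0110  1001-0  11-111  11011-  1111-1
Unchecked terms (primes): -11101, 0-1101, 000111, 0011-0, 00110-, 010100, 01101-, 1-0110, 100011, 1001-0, 11-111, 11011-, 1111-1
Minterm coverage:
  m7 ⊆ 000111 [E]
  m12 ⊆ 0011-0,00110-
  m13 ⊆ 0-1101,00110-
  m14 ⊆ 0011-0 [E]
  m20 ⊆ 010100 [E]
  m26 ⊆ 01101- [E]
  m27 ⊆ 01101- [E]
  m29 ⊆ -11101,0-1101
  m35 ⊆ 100011 [E]
  m36 ⊆ 1001-0 [E]
  m38 ⊆ 1-0110,1001-0
  m54 ⊆ 1-0110,11011-
  m55 ⊆ 11-111,11011-
  m61 ⊆ -11101,1111-1
  m63 ⊆ 11-111,1111-1
E = {000111, 0011-0, 010100, 01101-, 100011, 1001-0}

6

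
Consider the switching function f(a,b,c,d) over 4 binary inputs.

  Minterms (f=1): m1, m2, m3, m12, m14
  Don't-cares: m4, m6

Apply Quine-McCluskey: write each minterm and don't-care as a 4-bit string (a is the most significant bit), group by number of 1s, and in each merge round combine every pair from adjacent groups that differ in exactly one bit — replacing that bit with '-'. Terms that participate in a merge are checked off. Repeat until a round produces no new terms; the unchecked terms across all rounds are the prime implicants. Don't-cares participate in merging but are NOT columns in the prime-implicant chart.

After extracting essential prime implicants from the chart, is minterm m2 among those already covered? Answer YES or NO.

NO

[col 0] 0001*, 0010*, 0011*, 0100*, 0110*, 1100*, 1110*
[col 1] -100*, -110*, 0-10, 00-1, 001-, 01-0*, 11-0*
[col 2] -1-0
Prime implicants: -1-0, 0-10, 00-1, 001-
PI chart (minterm → PIs covering it):
  1 | 00-1  (sole → essential)
  2 | 0-10,001-
  3 | 00-1,001-
  12 | -1-0  (sole → essential)
  14 | -1-0  (sole → essential)
Essential prime implicants: -1-0, 00-1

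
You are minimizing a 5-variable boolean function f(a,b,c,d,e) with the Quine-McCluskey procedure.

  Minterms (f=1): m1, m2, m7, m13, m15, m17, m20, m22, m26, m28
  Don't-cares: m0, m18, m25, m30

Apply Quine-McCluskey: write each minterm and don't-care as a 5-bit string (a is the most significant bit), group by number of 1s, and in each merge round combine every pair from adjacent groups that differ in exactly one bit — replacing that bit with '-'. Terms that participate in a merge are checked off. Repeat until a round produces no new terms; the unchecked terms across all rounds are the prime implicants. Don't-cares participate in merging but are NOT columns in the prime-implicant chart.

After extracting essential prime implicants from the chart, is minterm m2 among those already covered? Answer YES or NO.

NO

[col 0] 00000*, 00001*, 00010*, 00111*, 01101*, 01111*, 10001*, 10010*, 10100*, 10110*, 11001*, 11010*, 11100*, 11110*
[col 1] -0001, -0010, 0-111, 000-0, 0000-, 011-1, 1-001, 1-010*, 1-100*, 1-110*, 10-10*, 101-0*, 11-10*, 111-0*
[col 2] 1--10, 1-1-0
Prime implicants: -0001, -0010, 0-111, 000-0, 0000-, 011-1, 1--10, 1-001, 1-1-0
PI chart (minterm → PIs covering it):
  1 | -0001,0000-
  2 | -0010,000-0
  7 | 0-111  (sole → essential)
  13 | 011-1  (sole → essential)
  15 | 0-111,011-1
  17 | -0001,1-001
  20 | 1-1-0  (sole → essential)
  22 | 1--10,1-1-0
  26 | 1--10  (sole → essential)
  28 | 1-1-0  (sole → essential)
Essential prime implicants: 0-111, 011-1, 1--10, 1-1-0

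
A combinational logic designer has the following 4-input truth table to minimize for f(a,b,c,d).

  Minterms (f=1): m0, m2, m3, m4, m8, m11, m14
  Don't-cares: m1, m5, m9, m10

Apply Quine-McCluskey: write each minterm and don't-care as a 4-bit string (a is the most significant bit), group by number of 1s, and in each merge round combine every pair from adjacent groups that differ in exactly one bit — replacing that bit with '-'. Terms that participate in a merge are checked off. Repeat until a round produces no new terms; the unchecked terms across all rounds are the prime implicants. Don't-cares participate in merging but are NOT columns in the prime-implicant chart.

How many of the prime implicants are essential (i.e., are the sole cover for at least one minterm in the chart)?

size-2^0 implicants → 0000(✓)  0001(✓)  0010(✓)  0011(✓)  0100(✓)  0101(✓)  1000(✓)  1001(✓)  1010(✓)  1011(✓)  1110(✓)
size-2^1 implicants → -000(✓)  -001(✓)  -010(✓)  -011(✓)  0-00(✓)  0-01(✓)  00-0(✓)  00-1(✓)  000-(✓)  001-(✓)  010-(✓)  1-10  10-0(✓)  10-1(✓)  100-(✓)  101-(✓)
size-2^2 implicants → -0-0(✓)  -0-1(✓)  -00-(✓)  -01-(✓)  0-0-  00--(✓)  10--(✓)
size-2^3 implicants → -0--
Unchecked terms (primes): -0--, 0-0-, 1-10
Minterm coverage:
  m0 ⊆ -0--,0-0-
  m2 ⊆ -0-- [E]
  m3 ⊆ -0-- [E]
  m4 ⊆ 0-0- [E]
  m8 ⊆ -0-- [E]
  m11 ⊆ -0-- [E]
  m14 ⊆ 1-10 [E]
E = {-0--, 0-0-, 1-10}

3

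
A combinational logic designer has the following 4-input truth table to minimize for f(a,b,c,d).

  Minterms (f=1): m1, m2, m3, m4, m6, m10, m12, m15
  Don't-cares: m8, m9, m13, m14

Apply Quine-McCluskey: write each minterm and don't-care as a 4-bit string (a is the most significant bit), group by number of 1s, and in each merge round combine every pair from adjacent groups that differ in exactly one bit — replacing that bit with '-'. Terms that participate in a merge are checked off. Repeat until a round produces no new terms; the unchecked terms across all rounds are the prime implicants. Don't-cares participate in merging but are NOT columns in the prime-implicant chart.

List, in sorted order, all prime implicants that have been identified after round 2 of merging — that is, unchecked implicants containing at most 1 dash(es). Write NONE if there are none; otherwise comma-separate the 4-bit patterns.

-001, 00-1, 001-

size-2^0 implicants → 0001(✓)  0010(✓)  0011(✓)  0100(✓)  0110(✓)  1000(✓)  1001(✓)  1010(✓)  1100(✓)  1101(✓)  1110(✓)  1111(✓)
size-2^1 implicants → -001  -010(✓)  -100(✓)  -110(✓)  0-10(✓)  00-1  001-  01-0(✓)  1-00(✓)  1-01(✓)  1-10(✓)  10-0(✓)  100-(✓)  11-0(✓)  11-1(✓)  110-(✓)  111-(✓)
size-2^2 implicants → --10  -1-0  1--0  1-0-  11--
Unchecked terms (primes): --10, -001, -1-0, 00-1, 001-, 1--0, 1-0-, 11--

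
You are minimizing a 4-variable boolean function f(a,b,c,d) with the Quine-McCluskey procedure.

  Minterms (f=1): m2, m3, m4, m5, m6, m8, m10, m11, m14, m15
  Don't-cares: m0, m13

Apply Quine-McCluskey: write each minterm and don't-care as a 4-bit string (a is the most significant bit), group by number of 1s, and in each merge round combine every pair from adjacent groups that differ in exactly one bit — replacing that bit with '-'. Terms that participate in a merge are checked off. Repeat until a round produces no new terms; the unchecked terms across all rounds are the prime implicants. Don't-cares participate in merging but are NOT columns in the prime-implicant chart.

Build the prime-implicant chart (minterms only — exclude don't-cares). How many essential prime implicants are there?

size-2^0 implicants → 0000(✓)  0010(✓)  0011(✓)  0100(✓)  0101(✓)  0110(✓)  1000(✓)  1010(✓)  1011(✓)  1101(✓)  1110(✓)  1111(✓)
size-2^1 implicants → -000(✓)  -010(✓)  -011(✓)  -101  -110(✓)  0-00(✓)  0-10(✓)  00-0(✓)  001-(✓)  01-0(✓)  010-  1-10(✓)  1-11(✓)  10-0(✓)  101-(✓)  11-1  111-(✓)
size-2^2 implicants → --10  -0-0  -01-  0--0  1-1-
Unchecked terms (primes): --10, -0-0, -01-, -101, 0--0, 010-, 1-1-, 11-1
Minterm coverage:
  m2 ⊆ --10,-0-0,-01-,0--0
  m3 ⊆ -01- [E]
  m4 ⊆ 0--0,010-
  m5 ⊆ -101,010-
  m6 ⊆ --10,0--0
  m8 ⊆ -0-0 [E]
  m10 ⊆ --10,-0-0,-01-,1-1-
  m11 ⊆ -01-,1-1-
  m14 ⊆ --10,1-1-
  m15 ⊆ 1-1-,11-1
E = {-0-0, -01-}

2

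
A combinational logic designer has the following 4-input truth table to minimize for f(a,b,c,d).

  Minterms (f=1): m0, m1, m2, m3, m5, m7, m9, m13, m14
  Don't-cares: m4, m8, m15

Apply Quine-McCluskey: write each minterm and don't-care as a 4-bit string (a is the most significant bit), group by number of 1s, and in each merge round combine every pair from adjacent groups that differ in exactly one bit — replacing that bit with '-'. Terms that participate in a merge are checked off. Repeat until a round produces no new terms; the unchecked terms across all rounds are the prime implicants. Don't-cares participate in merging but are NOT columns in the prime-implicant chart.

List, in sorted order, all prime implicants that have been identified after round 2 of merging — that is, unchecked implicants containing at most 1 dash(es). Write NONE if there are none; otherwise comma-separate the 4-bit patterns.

size-2^0 implicants → 0000(✓)  0001(✓)  0010(✓)  0011(✓)  0100(✓)  0101(✓)  0111(✓)  1000(✓)  1001(✓)  1101(✓)  1110(✓)  1111(✓)
size-2^1 implicants → -000(✓)  -001(✓)  -101(✓)  -111(✓)  0-00(✓)  0-01(✓)  0-11(✓)  00-0(✓)  00-1(✓)  000-(✓)  001-(✓)  01-1(✓)  010-(✓)  1-01(✓)  100-(✓)  11-1(✓)  111-
size-2^2 implicants → --01  -00-  -1-1  0--1  0-0-  00--
Unchecked terms (primes): --01, -00-, -1-1, 0--1, 0-0-, 00--, 111-

111-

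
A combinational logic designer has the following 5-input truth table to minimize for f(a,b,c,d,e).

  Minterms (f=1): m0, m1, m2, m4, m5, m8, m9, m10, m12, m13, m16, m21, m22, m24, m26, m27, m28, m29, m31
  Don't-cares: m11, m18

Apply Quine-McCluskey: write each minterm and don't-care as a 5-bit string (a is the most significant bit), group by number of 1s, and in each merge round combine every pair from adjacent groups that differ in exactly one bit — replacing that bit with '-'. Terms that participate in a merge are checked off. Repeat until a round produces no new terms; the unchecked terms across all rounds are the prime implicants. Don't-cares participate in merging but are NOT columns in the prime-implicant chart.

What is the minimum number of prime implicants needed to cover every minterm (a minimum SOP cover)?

6

size-2^0 implicants → 00000(✓)  00001(✓)  00010(✓)  00100(✓)  00101(✓)  01000(✓)  01001(✓)  01010(✓)  01011(✓)  01100(✓)  01101(✓)  10000(✓)  10010(✓)  10101(✓)  10110(✓)  11000(✓)  11010(✓)  11011(✓)  11100(✓)  11101(✓)  11111(✓)
size-2^1 implicants → -0000(✓)  -0010(✓)  -0101(✓)  -1000(✓)  -1010(✓)  -1011(✓)  -1100(✓)  -1101(✓)  0-000(✓)  0-001(✓)  0-010(✓)  0-100(✓)  0-101(✓)  00-00(✓)  00-01(✓)  000-0(✓)  0000-(✓)  0010-(✓)  01-00(✓)  01-01(✓)  010-0(✓)  010-1(✓)  0100-(✓)  0101-(✓)  0110-(✓)  1-000(✓)  1-010(✓)  1-101(✓)  10-10  100-0(✓)  11-00(✓)  11-11  110-0(✓)  1101-(✓)  111-1  1110-(✓)
size-2^2 implicants → --000(✓)  --010(✓)  --101  -00-0(✓)  -1-00  -10-0(✓)  -101-  -110-  0--00(✓)  0--01(✓)  0-0-0(✓)  0-00-(✓)  0-10-(✓)  00-0-(✓)  01-0-(✓)  010--  1-0-0(✓)
size-2^3 implicants → --0-0  0--0-
Unchecked terms (primes): --0-0, --101, -1-00, -101-, -110-, 0--0-, 010--, 10-10, 11-11, 111-1
Minterm coverage:
  m0 ⊆ --0-0,0--0-
  m1 ⊆ 0--0- [E]
  m2 ⊆ --0-0 [E]
  m4 ⊆ 0--0- [E]
  m5 ⊆ --101,0--0-
  m8 ⊆ --0-0,-1-00,0--0-,010--
  m9 ⊆ 0--0-,010--
  m10 ⊆ --0-0,-101-,010--
  m12 ⊆ -1-00,-110-,0--0-
  m13 ⊆ --101,-110-,0--0-
  m16 ⊆ --0-0 [E]
  m21 ⊆ --101 [E]
  m22 ⊆ 10-10 [E]
  m24 ⊆ --0-0,-1-00
  m26 ⊆ --0-0,-101-
  m27 ⊆ -101-,11-11
  m28 ⊆ -1-00,-110-
  m29 ⊆ --101,-110-,111-1
  m31 ⊆ 11-11,111-1
E = {--0-0, --101, 0--0-, 10-10}
Petrick residual → -1-00, 11-11
Cover = c'e' + cd'e + bd'e' + a'd' + ab'de' + abde  |cover|=6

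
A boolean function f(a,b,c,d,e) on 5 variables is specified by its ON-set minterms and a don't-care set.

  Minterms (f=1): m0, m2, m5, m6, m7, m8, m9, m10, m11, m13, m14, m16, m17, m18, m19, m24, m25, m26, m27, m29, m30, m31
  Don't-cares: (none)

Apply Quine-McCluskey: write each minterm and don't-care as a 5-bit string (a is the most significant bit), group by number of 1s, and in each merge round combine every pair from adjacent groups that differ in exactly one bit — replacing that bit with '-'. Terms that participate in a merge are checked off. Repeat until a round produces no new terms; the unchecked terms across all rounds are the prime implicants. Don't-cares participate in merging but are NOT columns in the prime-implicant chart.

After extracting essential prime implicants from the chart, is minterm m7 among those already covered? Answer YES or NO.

[col 0] 00000*, 00010*, 00101*, 00110*, 00111*, 01000*, 01001*, 01010*, 01011*, 01101*, 01110*, 10000*, 10001*, 10010*, 10011*, 11000*, 11001*, 11010*, 11011*, 11101*, 11110*, 11111*
[col 1] -0000*, -0010*, -1000*, -1001*, -1010*, -1011*, -1101*, -1110*, 0-000*, 0-010*, 0-101, 0-110*, 00-10*, 000-0*, 001-1, 0011-, 01-01*, 01-10*, 010-0*, 010-1*, 0100-*, 0101-*, 1-000*, 1-001*, 1-010*, 1-011*, 100-0*, 100-1*, 1000-*, 1001-*, 11-01*, 11-10*, 11-11*, 110-0*, 110-1*, 1100-*, 1101-*, 111-1*, 1111-*
[col 2] --000*, --010*, -00-0*, -1-01, -1-10, -10-0*, -10-1*, -100-*, -101-*, 0--10, 0-0-0*, 010--*, 1-0-0*, 1-0-1*, 1-00-*, 1-01-*, 100--*, 11--1, 11-1-, 110--*
[col 3] --0-0, -10--, 1-0--
Prime implicants: --0-0, -1-01, -1-10, -10--, 0--10, 0-101, 001-1, 0011-, 1-0--, 11--1, 11-1-
PI chart (minterm → PIs covering it):
  0 | --0-0  (sole → essential)
  2 | --0-0,0--10
  5 | 0-101,001-1
  6 | 0--10,0011-
  7 | 001-1,0011-
  8 | --0-0,-10--
  9 | -1-01,-10--
  10 | --0-0,-1-10,-10--,0--10
  11 | -10--  (sole → essential)
  13 | -1-01,0-101
  14 | -1-10,0--10
  16 | --0-0,1-0--
  17 | 1-0--  (sole → essential)
  18 | --0-0,1-0--
  19 | 1-0--  (sole → essential)
  24 | --0-0,-10--,1-0--
  25 | -1-01,-10--,1-0--,11--1
  26 | --0-0,-1-10,-10--,1-0--,11-1-
  27 | -10--,1-0--,11--1,11-1-
  29 | -1-01,11--1
  30 | -1-10,11-1-
  31 | 11--1,11-1-
Essential prime implicants: --0-0, -10--, 1-0--

NO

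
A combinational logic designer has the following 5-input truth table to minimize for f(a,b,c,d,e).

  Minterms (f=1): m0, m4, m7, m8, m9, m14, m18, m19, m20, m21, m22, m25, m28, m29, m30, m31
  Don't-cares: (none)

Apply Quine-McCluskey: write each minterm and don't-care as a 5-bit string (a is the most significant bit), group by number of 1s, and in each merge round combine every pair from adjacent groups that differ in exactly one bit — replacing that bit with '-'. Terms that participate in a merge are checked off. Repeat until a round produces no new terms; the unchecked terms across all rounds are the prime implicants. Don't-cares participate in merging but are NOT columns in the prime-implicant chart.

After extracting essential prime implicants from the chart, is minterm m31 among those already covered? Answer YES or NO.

size-2^0 implicants → 00000(✓)  00100(✓)  00111  01000(✓)  01001(✓)  01110(✓)  10010(✓)  10011(✓)  10100(✓)  10101(✓)  10110(✓)  11001(✓)  11100(✓)  11101(✓)  11110(✓)  11111(✓)
size-2^1 implicants → -0100  -1001  -1110  0-000  00-00  0100-  1-100(✓)  1-101(✓)  1-110(✓)  10-10  1001-  101-0(✓)  1010-(✓)  11-01  111-0(✓)  111-1(✓)  1110-(✓)  1111-(✓)
size-2^2 implicants → 1-1-0  1-10-  111--
Unchecked terms (primes): -0100, -1001, -1110, 0-000, 00-00, 00111, 0100-, 1-1-0, 1-10-, 10-10, 1001-, 11-01, 111--
Minterm coverage:
  m0 ⊆ 0-000,00-00
  m4 ⊆ -0100,00-00
  m7 ⊆ 00111 [E]
  m8 ⊆ 0-000,0100-
  m9 ⊆ -1001,0100-
  m14 ⊆ -1110 [E]
  m18 ⊆ 10-10,1001-
  m19 ⊆ 1001- [E]
  m20 ⊆ -0100,1-1-0,1-10-
  m21 ⊆ 1-10- [E]
  m22 ⊆ 1-1-0,10-10
  m25 ⊆ -1001,11-01
  m28 ⊆ 1-1-0,1-10-,111--
  m29 ⊆ 1-10-,11-01,111--
  m30 ⊆ -1110,1-1-0,111--
  m31 ⊆ 111-- [E]
E = {-1110, 00111, 1-10-, 1001-, 111--}

YES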